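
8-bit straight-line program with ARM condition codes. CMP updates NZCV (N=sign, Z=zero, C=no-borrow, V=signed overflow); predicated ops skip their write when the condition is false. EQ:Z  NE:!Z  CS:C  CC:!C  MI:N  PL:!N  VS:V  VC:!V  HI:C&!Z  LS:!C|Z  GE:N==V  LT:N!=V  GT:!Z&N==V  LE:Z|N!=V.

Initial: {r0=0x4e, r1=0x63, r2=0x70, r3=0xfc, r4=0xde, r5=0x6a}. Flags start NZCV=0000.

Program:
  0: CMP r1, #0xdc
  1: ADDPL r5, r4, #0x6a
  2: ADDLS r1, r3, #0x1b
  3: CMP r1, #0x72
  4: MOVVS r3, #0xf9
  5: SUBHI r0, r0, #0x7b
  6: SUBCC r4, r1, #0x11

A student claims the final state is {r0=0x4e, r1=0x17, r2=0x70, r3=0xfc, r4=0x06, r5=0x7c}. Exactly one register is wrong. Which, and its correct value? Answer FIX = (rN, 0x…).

0: ✓ CMP  NZCV=1001
1: · ADDPL
2: ✓ ADDLS  r1←0x17
3: ✓ CMP  NZCV=1000
4: · MOVVS
5: · SUBHI
6: ✓ SUBCC  r4←0x06

FIX = (r5, 0x6a)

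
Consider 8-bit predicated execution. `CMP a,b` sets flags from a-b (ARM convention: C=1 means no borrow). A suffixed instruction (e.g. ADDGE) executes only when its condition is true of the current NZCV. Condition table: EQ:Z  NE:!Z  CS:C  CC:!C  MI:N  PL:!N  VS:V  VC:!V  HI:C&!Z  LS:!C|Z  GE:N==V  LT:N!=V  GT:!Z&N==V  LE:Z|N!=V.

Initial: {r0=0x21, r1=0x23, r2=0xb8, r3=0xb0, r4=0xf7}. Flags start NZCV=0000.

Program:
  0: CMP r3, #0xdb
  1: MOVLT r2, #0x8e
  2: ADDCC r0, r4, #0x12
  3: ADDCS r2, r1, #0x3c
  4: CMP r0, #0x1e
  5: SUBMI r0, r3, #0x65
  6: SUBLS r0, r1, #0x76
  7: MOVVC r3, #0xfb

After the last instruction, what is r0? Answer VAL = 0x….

[0] flags=1000 → (cmp)
[1] flags=1000 LT?T → r2=0x8e
[2] flags=1000 CC?T → r0=0x09
[3] flags=1000 CS?F → skip
[4] flags=1000 → (cmp)
[5] flags=1000 MI?T → r0=0x4b
[6] flags=1000 LS?T → r0=0xad
[7] flags=1000 VC?T → r3=0xfb

VAL = 0xad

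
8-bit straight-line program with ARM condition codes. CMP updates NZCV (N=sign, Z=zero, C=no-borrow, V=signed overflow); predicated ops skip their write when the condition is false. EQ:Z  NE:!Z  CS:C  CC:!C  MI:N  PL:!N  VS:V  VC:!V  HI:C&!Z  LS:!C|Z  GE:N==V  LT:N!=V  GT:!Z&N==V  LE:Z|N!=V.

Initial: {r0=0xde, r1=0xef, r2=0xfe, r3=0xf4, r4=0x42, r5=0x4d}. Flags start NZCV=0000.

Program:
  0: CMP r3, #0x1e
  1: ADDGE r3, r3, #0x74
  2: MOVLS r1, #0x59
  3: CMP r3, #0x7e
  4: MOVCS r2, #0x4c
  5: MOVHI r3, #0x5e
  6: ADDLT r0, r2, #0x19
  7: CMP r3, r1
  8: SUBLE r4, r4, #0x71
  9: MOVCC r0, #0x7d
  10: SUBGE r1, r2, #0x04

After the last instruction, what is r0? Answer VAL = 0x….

0: ✓ CMP  NZCV=1010
1: · ADDGE
2: · MOVLS
3: ✓ CMP  NZCV=0011
4: ✓ MOVCS  r2←0x4c
5: ✓ MOVHI  r3←0x5e
6: ✓ ADDLT  r0←0x65
7: ✓ CMP  NZCV=0000
8: · SUBLE
9: ✓ MOVCC  r0←0x7d
10: ✓ SUBGE  r1←0x48

VAL = 0x7d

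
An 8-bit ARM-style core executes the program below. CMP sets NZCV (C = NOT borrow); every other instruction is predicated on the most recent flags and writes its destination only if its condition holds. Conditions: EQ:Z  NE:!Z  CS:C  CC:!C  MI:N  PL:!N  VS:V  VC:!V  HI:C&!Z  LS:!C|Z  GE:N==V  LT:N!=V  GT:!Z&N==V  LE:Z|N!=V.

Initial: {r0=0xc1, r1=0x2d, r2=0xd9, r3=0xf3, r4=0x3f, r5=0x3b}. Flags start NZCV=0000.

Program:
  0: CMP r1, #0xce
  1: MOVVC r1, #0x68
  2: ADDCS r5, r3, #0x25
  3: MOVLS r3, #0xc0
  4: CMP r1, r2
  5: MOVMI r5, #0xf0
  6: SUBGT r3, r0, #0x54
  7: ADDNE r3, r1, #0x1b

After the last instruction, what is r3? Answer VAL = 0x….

[0] flags=0000 → (cmp)
[1] flags=0000 VC?T → r1=0x68
[2] flags=0000 CS?F → skip
[3] flags=0000 LS?T → r3=0xc0
[4] flags=1001 → (cmp)
[5] flags=1001 MI?T → r5=0xf0
[6] flags=1001 GT?T → r3=0x6d
[7] flags=1001 NE?T → r3=0x83

VAL = 0x83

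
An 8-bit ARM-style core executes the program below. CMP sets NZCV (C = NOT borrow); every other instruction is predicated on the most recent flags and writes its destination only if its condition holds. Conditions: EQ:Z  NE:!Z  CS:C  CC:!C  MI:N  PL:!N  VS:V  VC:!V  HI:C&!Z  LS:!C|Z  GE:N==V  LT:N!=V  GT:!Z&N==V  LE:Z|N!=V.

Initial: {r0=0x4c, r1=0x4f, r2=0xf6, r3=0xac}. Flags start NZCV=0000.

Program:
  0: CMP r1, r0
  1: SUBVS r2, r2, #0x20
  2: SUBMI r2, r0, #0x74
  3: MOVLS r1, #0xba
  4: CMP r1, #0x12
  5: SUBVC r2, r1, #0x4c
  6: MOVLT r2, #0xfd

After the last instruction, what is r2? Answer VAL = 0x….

VAL = 0x03

[0] flags=0010 → (cmp)
[1] flags=0010 VS?F → skip
[2] flags=0010 MI?F → skip
[3] flags=0010 LS?F → skip
[4] flags=0010 → (cmp)
[5] flags=0010 VC?T → r2=0x03
[6] flags=0010 LT?F → skip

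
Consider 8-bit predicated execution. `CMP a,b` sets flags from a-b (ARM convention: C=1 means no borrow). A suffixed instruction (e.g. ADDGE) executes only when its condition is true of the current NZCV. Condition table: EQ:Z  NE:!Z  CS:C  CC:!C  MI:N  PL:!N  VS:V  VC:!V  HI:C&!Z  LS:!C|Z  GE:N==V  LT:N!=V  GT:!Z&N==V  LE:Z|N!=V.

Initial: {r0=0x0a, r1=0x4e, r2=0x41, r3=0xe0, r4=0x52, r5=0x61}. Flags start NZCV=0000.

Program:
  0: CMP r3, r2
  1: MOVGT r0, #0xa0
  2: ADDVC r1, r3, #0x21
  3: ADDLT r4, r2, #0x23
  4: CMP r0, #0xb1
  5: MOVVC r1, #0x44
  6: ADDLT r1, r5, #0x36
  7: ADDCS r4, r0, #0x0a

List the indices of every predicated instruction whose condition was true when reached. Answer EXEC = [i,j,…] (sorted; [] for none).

[0] flags=1010 → (cmp)
[1] flags=1010 GT?F → skip
[2] flags=1010 VC?T → r1=0x01
[3] flags=1010 LT?T → r4=0x64
[4] flags=0000 → (cmp)
[5] flags=0000 VC?T → r1=0x44
[6] flags=0000 LT?F → skip
[7] flags=0000 CS?F → skip

EXEC = [2,3,5]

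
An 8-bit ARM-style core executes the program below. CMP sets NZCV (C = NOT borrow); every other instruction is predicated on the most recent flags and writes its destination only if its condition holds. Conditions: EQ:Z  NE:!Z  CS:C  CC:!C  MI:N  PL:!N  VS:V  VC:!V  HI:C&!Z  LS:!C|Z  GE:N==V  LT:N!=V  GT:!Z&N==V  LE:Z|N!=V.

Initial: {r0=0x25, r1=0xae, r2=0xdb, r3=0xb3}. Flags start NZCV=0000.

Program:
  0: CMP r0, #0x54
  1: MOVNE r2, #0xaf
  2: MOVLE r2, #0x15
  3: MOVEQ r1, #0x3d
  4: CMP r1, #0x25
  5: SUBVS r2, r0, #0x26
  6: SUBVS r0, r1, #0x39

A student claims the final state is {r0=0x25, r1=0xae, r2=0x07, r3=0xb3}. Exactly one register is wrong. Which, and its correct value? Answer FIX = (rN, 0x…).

[0] flags=1000 → (cmp)
[1] flags=1000 NE?T → r2=0xaf
[2] flags=1000 LE?T → r2=0x15
[3] flags=1000 EQ?F → skip
[4] flags=1010 → (cmp)
[5] flags=1010 VS?F → skip
[6] flags=1010 VS?F → skip

FIX = (r2, 0x15)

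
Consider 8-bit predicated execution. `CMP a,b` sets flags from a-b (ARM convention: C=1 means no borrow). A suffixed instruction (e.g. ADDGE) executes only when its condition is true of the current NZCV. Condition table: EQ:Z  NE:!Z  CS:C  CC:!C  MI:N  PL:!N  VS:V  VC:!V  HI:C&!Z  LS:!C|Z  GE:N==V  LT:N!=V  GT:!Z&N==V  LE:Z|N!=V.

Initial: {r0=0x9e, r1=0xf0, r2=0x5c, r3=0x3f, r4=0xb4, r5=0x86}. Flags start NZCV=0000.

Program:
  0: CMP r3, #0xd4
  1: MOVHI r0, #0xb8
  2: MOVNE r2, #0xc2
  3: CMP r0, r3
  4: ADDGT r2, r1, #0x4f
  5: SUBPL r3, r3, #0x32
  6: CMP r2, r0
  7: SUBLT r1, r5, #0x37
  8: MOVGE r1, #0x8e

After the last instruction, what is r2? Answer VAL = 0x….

[0] flags=0000 → (cmp)
[1] flags=0000 HI?F → skip
[2] flags=0000 NE?T → r2=0xc2
[3] flags=0011 → (cmp)
[4] flags=0011 GT?F → skip
[5] flags=0011 PL?T → r3=0x0d
[6] flags=0010 → (cmp)
[7] flags=0010 LT?F → skip
[8] flags=0010 GE?T → r1=0x8e

VAL = 0xc2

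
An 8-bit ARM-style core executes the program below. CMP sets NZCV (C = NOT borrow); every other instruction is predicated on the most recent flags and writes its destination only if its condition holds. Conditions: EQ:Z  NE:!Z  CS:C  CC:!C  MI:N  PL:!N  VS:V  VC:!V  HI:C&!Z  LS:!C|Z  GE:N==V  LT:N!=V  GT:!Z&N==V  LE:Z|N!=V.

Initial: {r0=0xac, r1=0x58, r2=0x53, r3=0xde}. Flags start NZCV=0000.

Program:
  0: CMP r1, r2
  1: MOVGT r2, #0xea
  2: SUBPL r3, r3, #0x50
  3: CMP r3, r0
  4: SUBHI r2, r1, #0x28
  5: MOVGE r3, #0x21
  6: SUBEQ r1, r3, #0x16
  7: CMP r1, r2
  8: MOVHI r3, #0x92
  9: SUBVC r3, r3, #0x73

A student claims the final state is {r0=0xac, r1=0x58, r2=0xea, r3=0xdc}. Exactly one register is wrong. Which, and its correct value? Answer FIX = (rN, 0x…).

0: ✓ CMP  NZCV=0010
1: ✓ MOVGT  r2←0xea
2: ✓ SUBPL  r3←0x8e
3: ✓ CMP  NZCV=1000
4: · SUBHI
5: · MOVGE
6: · SUBEQ
7: ✓ CMP  NZCV=0000
8: · MOVHI
9: ✓ SUBVC  r3←0x1b

FIX = (r3, 0x1b)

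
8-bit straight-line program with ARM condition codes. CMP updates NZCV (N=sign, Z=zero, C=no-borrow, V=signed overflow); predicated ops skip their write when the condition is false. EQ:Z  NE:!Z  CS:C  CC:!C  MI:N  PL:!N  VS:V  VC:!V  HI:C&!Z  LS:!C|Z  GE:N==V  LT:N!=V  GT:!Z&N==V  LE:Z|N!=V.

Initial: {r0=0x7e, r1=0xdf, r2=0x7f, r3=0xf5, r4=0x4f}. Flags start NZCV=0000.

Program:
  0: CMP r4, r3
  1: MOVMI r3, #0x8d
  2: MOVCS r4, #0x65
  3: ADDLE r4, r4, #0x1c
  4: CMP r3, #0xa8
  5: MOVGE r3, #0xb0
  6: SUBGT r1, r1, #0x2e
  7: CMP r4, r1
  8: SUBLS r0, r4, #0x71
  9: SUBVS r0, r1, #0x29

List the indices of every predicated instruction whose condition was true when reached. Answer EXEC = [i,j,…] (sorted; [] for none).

0: ✓ CMP  NZCV=0000
1: · MOVMI
2: · MOVCS
3: · ADDLE
4: ✓ CMP  NZCV=0010
5: ✓ MOVGE  r3←0xb0
6: ✓ SUBGT  r1←0xb1
7: ✓ CMP  NZCV=1001
8: ✓ SUBLS  r0←0xde
9: ✓ SUBVS  r0←0x88

EXEC = [5,6,8,9]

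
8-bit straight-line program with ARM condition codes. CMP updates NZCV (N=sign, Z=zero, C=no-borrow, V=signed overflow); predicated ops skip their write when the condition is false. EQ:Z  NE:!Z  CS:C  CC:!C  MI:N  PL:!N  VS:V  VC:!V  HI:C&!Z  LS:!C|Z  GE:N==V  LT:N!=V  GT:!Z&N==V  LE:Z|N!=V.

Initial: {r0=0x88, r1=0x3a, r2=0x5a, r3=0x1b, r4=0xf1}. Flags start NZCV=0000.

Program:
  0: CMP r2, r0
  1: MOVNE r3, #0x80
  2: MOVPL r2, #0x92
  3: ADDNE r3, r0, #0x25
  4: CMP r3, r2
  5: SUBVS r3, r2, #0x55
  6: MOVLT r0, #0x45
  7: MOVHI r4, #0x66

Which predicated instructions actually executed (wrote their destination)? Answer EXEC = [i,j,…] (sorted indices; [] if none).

[0] flags=1001 → (cmp)
[1] flags=1001 NE?T → r3=0x80
[2] flags=1001 PL?F → skip
[3] flags=1001 NE?T → r3=0xad
[4] flags=0011 → (cmp)
[5] flags=0011 VS?T → r3=0x05
[6] flags=0011 LT?T → r0=0x45
[7] flags=0011 HI?T → r4=0x66

EXEC = [1,3,5,6,7]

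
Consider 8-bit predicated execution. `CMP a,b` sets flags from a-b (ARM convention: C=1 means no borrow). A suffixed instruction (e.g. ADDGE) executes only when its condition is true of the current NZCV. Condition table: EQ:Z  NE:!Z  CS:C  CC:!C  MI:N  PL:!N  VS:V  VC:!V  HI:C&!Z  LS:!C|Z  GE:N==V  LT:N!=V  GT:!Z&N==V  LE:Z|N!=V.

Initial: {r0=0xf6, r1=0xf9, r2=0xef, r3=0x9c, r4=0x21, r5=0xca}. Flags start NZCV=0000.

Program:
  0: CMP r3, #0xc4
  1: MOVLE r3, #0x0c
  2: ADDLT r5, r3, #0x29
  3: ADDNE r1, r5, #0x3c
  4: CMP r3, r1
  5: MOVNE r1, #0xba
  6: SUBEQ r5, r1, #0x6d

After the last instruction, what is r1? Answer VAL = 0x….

VAL = 0xba

0: ✓ CMP  NZCV=1000
1: ✓ MOVLE  r3←0x0c
2: ✓ ADDLT  r5←0x35
3: ✓ ADDNE  r1←0x71
4: ✓ CMP  NZCV=1000
5: ✓ MOVNE  r1←0xba
6: · SUBEQ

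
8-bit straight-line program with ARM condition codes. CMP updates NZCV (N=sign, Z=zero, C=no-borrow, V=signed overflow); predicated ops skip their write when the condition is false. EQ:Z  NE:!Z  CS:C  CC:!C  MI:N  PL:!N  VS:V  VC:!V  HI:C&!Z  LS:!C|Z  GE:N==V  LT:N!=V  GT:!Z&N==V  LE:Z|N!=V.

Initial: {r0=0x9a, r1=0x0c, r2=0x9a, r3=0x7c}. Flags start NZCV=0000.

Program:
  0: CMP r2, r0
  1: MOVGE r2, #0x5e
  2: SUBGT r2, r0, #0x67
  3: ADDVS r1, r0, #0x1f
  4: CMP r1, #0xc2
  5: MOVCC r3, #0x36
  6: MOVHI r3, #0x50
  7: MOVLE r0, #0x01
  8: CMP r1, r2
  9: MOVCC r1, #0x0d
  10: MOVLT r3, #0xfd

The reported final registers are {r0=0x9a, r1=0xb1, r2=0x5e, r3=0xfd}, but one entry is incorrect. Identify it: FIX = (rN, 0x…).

[0] flags=0110 → (cmp)
[1] flags=0110 GE?T → r2=0x5e
[2] flags=0110 GT?F → skip
[3] flags=0110 VS?F → skip
[4] flags=0000 → (cmp)
[5] flags=0000 CC?T → r3=0x36
[6] flags=0000 HI?F → skip
[7] flags=0000 LE?F → skip
[8] flags=1000 → (cmp)
[9] flags=1000 CC?T → r1=0x0d
[10] flags=1000 LT?T → r3=0xfd

FIX = (r1, 0x0d)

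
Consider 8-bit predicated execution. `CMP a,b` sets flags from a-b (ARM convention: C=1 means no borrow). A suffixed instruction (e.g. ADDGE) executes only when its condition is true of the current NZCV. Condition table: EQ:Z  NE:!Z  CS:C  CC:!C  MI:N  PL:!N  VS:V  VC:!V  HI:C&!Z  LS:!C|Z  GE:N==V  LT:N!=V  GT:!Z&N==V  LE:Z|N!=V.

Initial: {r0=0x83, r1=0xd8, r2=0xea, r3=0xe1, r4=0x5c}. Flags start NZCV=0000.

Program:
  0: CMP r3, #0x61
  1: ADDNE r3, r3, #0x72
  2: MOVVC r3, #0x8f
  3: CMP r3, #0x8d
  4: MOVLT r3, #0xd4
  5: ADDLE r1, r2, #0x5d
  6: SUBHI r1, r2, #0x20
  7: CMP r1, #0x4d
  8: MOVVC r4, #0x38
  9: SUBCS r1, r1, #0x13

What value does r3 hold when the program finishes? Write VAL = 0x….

VAL = 0x8f

[0] flags=1010 → (cmp)
[1] flags=1010 NE?T → r3=0x53
[2] flags=1010 VC?T → r3=0x8f
[3] flags=0010 → (cmp)
[4] flags=0010 LT?F → skip
[5] flags=0010 LE?F → skip
[6] flags=0010 HI?T → r1=0xca
[7] flags=0011 → (cmp)
[8] flags=0011 VC?F → skip
[9] flags=0011 CS?T → r1=0xb7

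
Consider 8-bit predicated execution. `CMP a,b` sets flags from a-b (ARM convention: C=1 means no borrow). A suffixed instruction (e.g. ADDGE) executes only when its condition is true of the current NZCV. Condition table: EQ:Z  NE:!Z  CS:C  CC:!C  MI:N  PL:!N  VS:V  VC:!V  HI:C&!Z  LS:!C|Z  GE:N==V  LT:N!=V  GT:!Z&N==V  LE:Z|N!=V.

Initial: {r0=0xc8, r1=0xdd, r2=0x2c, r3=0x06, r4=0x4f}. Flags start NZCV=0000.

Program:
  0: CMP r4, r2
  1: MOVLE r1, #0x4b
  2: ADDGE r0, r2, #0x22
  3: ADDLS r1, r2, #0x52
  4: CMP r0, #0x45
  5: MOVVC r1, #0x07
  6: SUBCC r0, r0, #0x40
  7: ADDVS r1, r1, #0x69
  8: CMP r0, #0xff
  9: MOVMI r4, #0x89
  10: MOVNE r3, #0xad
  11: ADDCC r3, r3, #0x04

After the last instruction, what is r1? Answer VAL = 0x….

0: ✓ CMP  NZCV=0010
1: · MOVLE
2: ✓ ADDGE  r0←0x4e
3: · ADDLS
4: ✓ CMP  NZCV=0010
5: ✓ MOVVC  r1←0x07
6: · SUBCC
7: · ADDVS
8: ✓ CMP  NZCV=0000
9: · MOVMI
10: ✓ MOVNE  r3←0xad
11: ✓ ADDCC  r3←0xb1

VAL = 0x07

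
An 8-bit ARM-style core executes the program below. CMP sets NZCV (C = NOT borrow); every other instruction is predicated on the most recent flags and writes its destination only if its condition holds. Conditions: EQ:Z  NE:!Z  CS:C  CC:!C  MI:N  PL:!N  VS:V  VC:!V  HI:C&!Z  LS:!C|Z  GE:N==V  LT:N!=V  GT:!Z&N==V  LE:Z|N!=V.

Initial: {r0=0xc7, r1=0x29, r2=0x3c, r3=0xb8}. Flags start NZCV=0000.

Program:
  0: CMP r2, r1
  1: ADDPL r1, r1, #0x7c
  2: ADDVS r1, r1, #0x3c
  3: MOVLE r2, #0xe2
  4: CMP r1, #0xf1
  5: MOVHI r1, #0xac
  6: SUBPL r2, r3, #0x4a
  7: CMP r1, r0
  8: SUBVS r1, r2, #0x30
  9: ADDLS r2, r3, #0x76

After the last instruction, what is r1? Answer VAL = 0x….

VAL = 0xa5

[0] flags=0010 → (cmp)
[1] flags=0010 PL?T → r1=0xa5
[2] flags=0010 VS?F → skip
[3] flags=0010 LE?F → skip
[4] flags=1000 → (cmp)
[5] flags=1000 HI?F → skip
[6] flags=1000 PL?F → skip
[7] flags=1000 → (cmp)
[8] flags=1000 VS?F → skip
[9] flags=1000 LS?T → r2=0x2e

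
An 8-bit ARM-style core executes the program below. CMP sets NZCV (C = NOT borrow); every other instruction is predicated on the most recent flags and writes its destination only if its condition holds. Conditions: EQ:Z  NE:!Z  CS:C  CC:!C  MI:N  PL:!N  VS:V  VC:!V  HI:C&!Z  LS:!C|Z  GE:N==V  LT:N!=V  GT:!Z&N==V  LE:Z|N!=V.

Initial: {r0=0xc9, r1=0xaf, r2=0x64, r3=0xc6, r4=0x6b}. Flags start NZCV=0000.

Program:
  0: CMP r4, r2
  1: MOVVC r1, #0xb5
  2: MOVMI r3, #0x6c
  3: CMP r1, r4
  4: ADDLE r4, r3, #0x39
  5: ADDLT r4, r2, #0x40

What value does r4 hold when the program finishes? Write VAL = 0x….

[0] flags=0010 → (cmp)
[1] flags=0010 VC?T → r1=0xb5
[2] flags=0010 MI?F → skip
[3] flags=0011 → (cmp)
[4] flags=0011 LE?T → r4=0xff
[5] flags=0011 LT?T → r4=0xa4

VAL = 0xa4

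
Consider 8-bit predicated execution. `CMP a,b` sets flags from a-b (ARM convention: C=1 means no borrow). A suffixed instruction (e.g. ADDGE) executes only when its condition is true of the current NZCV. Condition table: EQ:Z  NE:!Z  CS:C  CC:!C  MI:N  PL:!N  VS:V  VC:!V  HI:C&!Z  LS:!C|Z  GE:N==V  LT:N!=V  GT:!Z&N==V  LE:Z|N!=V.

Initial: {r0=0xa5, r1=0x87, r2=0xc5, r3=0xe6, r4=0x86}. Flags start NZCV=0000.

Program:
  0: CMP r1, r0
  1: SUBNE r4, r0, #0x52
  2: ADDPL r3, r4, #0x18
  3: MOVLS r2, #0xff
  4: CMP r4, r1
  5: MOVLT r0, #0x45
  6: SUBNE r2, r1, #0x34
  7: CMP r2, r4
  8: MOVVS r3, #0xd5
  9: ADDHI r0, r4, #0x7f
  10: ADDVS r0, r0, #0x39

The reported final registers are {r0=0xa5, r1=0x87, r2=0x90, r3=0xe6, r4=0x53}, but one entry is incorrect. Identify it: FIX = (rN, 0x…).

[0] flags=1000 → (cmp)
[1] flags=1000 NE?T → r4=0x53
[2] flags=1000 PL?F → skip
[3] flags=1000 LS?T → r2=0xff
[4] flags=1001 → (cmp)
[5] flags=1001 LT?F → skip
[6] flags=1001 NE?T → r2=0x53
[7] flags=0110 → (cmp)
[8] flags=0110 VS?F → skip
[9] flags=0110 HI?F → skip
[10] flags=0110 VS?F → skip

FIX = (r2, 0x53)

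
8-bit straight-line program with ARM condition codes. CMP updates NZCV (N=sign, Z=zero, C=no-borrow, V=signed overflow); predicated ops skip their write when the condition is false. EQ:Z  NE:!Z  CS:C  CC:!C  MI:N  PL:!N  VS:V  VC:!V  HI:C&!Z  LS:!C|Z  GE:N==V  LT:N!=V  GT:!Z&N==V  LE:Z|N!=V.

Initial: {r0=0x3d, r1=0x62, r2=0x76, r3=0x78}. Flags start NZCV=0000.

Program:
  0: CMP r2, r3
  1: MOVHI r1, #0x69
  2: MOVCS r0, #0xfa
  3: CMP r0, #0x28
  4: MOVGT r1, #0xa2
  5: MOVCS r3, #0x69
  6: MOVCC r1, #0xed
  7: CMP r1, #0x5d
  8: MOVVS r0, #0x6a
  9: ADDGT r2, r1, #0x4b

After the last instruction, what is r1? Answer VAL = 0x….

VAL = 0xa2

0: ✓ CMP  NZCV=1000
1: · MOVHI
2: · MOVCS
3: ✓ CMP  NZCV=0010
4: ✓ MOVGT  r1←0xa2
5: ✓ MOVCS  r3←0x69
6: · MOVCC
7: ✓ CMP  NZCV=0011
8: ✓ MOVVS  r0←0x6a
9: · ADDGT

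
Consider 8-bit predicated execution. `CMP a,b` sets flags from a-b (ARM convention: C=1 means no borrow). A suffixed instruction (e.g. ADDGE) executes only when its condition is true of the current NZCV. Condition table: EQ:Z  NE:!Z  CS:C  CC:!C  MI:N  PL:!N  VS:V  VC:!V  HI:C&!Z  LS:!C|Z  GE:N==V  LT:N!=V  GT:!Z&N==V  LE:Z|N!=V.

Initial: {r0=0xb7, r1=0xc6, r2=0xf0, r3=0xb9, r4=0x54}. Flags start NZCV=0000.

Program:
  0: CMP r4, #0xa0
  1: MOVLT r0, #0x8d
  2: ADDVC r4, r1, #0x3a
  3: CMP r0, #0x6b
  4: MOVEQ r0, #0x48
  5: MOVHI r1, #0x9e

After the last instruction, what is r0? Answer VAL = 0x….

0: ✓ CMP  NZCV=1001
1: · MOVLT
2: · ADDVC
3: ✓ CMP  NZCV=0011
4: · MOVEQ
5: ✓ MOVHI  r1←0x9e

VAL = 0xb7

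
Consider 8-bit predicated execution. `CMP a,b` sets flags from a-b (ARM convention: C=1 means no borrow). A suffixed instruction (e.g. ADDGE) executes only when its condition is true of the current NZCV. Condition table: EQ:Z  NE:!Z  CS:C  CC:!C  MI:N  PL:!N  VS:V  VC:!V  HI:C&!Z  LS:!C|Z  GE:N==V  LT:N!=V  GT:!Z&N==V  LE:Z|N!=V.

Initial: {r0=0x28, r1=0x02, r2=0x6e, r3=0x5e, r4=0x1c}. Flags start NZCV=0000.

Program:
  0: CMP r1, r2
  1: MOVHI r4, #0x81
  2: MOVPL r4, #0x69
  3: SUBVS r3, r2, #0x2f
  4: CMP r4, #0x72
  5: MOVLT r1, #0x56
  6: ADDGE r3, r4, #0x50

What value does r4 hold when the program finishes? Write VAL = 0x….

VAL = 0x1c

0: ✓ CMP  NZCV=1000
1: · MOVHI
2: · MOVPL
3: · SUBVS
4: ✓ CMP  NZCV=1000
5: ✓ MOVLT  r1←0x56
6: · ADDGE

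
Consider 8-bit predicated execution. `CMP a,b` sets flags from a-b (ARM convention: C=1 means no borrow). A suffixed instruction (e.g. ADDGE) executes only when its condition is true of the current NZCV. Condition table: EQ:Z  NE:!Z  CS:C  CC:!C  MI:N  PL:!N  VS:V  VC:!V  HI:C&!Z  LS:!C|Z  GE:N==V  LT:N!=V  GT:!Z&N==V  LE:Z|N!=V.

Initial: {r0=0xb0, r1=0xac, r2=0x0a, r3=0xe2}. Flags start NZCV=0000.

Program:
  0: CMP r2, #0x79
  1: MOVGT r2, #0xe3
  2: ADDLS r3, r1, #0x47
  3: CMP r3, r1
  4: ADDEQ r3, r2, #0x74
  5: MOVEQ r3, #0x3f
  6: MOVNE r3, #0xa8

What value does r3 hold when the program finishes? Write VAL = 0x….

[0] flags=1000 → (cmp)
[1] flags=1000 GT?F → skip
[2] flags=1000 LS?T → r3=0xf3
[3] flags=0010 → (cmp)
[4] flags=0010 EQ?F → skip
[5] flags=0010 EQ?F → skip
[6] flags=0010 NE?T → r3=0xa8

VAL = 0xa8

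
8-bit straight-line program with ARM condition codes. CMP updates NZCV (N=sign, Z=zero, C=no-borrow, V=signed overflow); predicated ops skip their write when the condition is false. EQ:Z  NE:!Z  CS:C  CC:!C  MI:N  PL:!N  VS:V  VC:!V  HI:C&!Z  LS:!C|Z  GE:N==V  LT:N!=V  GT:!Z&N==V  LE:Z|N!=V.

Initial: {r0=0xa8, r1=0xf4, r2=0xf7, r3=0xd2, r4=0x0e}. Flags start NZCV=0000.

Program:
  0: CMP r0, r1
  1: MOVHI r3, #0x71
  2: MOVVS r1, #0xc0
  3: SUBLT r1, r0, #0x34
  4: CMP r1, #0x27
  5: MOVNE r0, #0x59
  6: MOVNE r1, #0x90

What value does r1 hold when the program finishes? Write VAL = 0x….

VAL = 0x90

0: ✓ CMP  NZCV=1000
1: · MOVHI
2: · MOVVS
3: ✓ SUBLT  r1←0x74
4: ✓ CMP  NZCV=0010
5: ✓ MOVNE  r0←0x59
6: ✓ MOVNE  r1←0x90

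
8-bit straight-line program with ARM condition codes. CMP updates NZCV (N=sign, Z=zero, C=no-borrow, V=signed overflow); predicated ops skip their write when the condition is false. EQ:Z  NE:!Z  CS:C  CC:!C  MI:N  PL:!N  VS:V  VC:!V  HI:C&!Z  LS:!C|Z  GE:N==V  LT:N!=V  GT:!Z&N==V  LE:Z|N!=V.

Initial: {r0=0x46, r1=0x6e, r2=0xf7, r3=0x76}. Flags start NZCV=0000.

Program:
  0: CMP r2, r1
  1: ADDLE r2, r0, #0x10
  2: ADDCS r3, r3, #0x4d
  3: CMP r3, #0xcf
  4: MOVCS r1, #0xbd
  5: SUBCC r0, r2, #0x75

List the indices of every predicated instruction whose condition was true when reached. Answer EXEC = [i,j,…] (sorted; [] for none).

EXEC = [1,2,5]

[0] flags=1010 → (cmp)
[1] flags=1010 LE?T → r2=0x56
[2] flags=1010 CS?T → r3=0xc3
[3] flags=1000 → (cmp)
[4] flags=1000 CS?F → skip
[5] flags=1000 CC?T → r0=0xe1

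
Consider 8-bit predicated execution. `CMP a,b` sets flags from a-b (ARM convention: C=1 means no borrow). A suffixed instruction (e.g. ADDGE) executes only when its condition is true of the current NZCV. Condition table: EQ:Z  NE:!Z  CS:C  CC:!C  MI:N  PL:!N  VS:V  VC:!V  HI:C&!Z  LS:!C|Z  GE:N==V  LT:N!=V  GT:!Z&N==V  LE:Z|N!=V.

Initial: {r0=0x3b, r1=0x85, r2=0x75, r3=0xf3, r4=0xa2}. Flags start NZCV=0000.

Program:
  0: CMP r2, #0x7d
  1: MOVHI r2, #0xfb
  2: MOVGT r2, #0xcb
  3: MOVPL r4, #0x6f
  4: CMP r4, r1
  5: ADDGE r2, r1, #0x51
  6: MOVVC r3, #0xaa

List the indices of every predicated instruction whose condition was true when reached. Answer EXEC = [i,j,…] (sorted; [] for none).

0: ✓ CMP  NZCV=1000
1: · MOVHI
2: · MOVGT
3: · MOVPL
4: ✓ CMP  NZCV=0010
5: ✓ ADDGE  r2←0xd6
6: ✓ MOVVC  r3←0xaa

EXEC = [5,6]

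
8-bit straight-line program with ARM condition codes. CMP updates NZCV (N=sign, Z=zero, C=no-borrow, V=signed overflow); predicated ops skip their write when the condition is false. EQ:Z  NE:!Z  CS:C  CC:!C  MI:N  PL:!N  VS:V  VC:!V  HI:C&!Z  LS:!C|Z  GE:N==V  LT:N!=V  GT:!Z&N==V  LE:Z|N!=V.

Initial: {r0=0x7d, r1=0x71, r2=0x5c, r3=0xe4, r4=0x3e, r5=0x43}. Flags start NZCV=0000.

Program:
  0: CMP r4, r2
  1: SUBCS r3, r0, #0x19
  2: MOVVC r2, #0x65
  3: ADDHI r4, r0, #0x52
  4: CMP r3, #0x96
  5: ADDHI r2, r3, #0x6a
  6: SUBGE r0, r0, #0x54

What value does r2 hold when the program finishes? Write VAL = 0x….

VAL = 0x4e

[0] flags=1000 → (cmp)
[1] flags=1000 CS?F → skip
[2] flags=1000 VC?T → r2=0x65
[3] flags=1000 HI?F → skip
[4] flags=0010 → (cmp)
[5] flags=0010 HI?T → r2=0x4e
[6] flags=0010 GE?T → r0=0x29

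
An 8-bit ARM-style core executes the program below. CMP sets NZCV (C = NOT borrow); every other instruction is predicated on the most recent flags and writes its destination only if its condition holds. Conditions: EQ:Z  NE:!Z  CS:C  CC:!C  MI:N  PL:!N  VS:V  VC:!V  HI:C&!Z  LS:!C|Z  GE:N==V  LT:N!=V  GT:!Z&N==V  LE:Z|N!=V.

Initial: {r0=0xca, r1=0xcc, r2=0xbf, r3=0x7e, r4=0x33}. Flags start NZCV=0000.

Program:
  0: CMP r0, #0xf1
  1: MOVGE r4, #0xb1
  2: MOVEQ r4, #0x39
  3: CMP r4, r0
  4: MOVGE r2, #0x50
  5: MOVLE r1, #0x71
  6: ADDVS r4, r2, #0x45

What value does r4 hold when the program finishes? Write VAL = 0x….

[0] flags=1000 → (cmp)
[1] flags=1000 GE?F → skip
[2] flags=1000 EQ?F → skip
[3] flags=0000 → (cmp)
[4] flags=0000 GE?T → r2=0x50
[5] flags=0000 LE?F → skip
[6] flags=0000 VS?F → skip

VAL = 0x33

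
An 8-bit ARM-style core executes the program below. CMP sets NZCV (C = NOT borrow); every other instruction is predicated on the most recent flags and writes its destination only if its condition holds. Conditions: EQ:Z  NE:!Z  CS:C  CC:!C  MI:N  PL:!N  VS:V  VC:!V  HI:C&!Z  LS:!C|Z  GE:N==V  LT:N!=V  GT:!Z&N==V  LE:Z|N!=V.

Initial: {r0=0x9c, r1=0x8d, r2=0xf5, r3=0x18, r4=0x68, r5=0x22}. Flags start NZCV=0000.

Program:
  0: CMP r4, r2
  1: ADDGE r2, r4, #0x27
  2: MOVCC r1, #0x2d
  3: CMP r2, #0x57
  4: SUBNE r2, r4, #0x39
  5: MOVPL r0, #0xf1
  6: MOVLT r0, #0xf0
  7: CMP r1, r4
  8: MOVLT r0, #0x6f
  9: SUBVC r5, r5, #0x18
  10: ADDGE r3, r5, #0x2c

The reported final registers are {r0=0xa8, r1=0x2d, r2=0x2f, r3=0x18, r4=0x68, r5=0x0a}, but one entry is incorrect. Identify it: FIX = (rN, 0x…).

[0] flags=0000 → (cmp)
[1] flags=0000 GE?T → r2=0x8f
[2] flags=0000 CC?T → r1=0x2d
[3] flags=0011 → (cmp)
[4] flags=0011 NE?T → r2=0x2f
[5] flags=0011 PL?T → r0=0xf1
[6] flags=0011 LT?T → r0=0xf0
[7] flags=1000 → (cmp)
[8] flags=1000 LT?T → r0=0x6f
[9] flags=1000 VC?T → r5=0x0a
[10] flags=1000 GE?F → skip

FIX = (r0, 0x6f)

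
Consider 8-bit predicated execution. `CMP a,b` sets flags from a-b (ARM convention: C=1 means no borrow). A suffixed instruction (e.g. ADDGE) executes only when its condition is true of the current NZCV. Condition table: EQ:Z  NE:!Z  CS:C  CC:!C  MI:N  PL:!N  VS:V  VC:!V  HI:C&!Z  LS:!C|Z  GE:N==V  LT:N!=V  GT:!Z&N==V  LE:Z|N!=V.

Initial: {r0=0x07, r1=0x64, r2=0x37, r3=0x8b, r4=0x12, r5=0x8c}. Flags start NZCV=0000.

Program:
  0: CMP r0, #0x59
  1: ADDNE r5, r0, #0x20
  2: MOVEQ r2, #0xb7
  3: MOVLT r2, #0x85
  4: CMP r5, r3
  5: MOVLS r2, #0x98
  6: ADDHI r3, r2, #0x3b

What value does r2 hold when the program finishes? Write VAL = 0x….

VAL = 0x98

0: ✓ CMP  NZCV=1000
1: ✓ ADDNE  r5←0x27
2: · MOVEQ
3: ✓ MOVLT  r2←0x85
4: ✓ CMP  NZCV=1001
5: ✓ MOVLS  r2←0x98
6: · ADDHI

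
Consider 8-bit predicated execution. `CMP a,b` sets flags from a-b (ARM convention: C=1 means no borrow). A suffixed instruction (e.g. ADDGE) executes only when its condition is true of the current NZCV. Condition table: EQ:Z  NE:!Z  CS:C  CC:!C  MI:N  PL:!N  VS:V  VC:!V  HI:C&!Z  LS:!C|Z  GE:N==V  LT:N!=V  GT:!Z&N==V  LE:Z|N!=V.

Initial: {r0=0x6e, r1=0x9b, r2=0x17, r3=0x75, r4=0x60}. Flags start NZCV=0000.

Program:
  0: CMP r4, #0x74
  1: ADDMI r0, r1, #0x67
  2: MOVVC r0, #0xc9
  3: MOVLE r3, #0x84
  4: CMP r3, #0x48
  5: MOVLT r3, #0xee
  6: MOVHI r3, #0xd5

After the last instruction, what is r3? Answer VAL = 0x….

0: ✓ CMP  NZCV=1000
1: ✓ ADDMI  r0←0x02
2: ✓ MOVVC  r0←0xc9
3: ✓ MOVLE  r3←0x84
4: ✓ CMP  NZCV=0011
5: ✓ MOVLT  r3←0xee
6: ✓ MOVHI  r3←0xd5

VAL = 0xd5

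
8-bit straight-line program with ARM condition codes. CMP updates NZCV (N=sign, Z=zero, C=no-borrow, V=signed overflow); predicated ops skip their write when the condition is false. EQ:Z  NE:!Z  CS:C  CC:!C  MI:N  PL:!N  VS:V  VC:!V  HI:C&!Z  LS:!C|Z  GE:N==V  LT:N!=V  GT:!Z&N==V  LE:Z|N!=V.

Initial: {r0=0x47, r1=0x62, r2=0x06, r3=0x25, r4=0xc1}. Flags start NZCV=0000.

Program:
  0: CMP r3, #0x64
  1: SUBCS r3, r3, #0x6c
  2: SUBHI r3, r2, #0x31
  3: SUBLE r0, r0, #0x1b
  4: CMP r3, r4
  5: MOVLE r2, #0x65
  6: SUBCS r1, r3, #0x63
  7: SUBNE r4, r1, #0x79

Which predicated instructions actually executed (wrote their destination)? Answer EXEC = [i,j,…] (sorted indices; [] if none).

EXEC = [3,7]

0: ✓ CMP  NZCV=1000
1: · SUBCS
2: · SUBHI
3: ✓ SUBLE  r0←0x2c
4: ✓ CMP  NZCV=0000
5: · MOVLE
6: · SUBCS
7: ✓ SUBNE  r4←0xe9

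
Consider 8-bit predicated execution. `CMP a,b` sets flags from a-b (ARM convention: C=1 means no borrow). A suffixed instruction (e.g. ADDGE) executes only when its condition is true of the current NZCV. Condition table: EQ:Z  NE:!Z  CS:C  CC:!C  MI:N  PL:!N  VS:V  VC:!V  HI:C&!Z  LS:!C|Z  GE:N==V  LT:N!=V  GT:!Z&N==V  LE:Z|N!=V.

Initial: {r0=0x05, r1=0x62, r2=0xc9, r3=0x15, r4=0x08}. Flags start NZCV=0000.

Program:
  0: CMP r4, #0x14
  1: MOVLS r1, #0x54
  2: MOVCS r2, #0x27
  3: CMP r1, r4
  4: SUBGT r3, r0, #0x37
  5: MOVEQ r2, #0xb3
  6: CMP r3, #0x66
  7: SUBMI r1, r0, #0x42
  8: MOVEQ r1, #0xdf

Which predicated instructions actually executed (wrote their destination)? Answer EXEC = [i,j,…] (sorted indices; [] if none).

0: ✓ CMP  NZCV=1000
1: ✓ MOVLS  r1←0x54
2: · MOVCS
3: ✓ CMP  NZCV=0010
4: ✓ SUBGT  r3←0xce
5: · MOVEQ
6: ✓ CMP  NZCV=0011
7: · SUBMI
8: · MOVEQ

EXEC = [1,4]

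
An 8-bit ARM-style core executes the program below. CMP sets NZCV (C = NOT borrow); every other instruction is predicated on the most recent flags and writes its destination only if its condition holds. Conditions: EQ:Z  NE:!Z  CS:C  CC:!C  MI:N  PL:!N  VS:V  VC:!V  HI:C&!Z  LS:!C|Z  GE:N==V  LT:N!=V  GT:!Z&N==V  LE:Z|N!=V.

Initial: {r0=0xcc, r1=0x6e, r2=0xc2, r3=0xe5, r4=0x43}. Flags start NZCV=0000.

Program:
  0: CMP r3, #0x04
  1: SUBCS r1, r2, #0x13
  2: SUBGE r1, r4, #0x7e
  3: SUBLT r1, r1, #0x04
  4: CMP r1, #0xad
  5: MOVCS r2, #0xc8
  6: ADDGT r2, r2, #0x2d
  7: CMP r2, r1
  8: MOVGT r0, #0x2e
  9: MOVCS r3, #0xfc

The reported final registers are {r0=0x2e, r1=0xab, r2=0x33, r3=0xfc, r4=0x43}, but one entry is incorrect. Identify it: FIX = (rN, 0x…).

[0] flags=1010 → (cmp)
[1] flags=1010 CS?T → r1=0xaf
[2] flags=1010 GE?F → skip
[3] flags=1010 LT?T → r1=0xab
[4] flags=1000 → (cmp)
[5] flags=1000 CS?F → skip
[6] flags=1000 GT?F → skip
[7] flags=0010 → (cmp)
[8] flags=0010 GT?T → r0=0x2e
[9] flags=0010 CS?T → r3=0xfc

FIX = (r2, 0xc2)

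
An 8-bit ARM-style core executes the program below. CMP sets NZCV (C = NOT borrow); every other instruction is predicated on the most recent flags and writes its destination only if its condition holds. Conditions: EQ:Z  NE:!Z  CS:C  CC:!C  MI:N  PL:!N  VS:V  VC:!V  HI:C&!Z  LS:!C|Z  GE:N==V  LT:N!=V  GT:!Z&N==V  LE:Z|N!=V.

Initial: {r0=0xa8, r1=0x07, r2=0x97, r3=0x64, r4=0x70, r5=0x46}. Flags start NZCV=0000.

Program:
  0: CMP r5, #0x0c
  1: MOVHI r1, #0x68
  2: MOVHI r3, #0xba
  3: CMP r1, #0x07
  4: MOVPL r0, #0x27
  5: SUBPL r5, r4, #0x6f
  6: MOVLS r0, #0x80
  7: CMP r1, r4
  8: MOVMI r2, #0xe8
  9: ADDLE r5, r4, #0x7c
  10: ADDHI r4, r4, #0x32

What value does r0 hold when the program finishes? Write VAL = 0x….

VAL = 0x27

0: ✓ CMP  NZCV=0010
1: ✓ MOVHI  r1←0x68
2: ✓ MOVHI  r3←0xba
3: ✓ CMP  NZCV=0010
4: ✓ MOVPL  r0←0x27
5: ✓ SUBPL  r5←0x01
6: · MOVLS
7: ✓ CMP  NZCV=1000
8: ✓ MOVMI  r2←0xe8
9: ✓ ADDLE  r5←0xec
10: · ADDHI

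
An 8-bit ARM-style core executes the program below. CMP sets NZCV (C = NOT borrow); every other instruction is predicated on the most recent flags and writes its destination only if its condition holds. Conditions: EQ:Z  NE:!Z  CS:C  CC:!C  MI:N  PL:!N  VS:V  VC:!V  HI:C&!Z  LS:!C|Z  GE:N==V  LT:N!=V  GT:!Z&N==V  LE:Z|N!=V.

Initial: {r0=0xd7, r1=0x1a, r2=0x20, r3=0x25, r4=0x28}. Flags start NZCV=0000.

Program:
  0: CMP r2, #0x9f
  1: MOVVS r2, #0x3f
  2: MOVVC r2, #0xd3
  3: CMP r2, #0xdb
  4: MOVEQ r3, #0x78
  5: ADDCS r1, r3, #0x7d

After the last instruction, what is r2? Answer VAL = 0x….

[0] flags=1001 → (cmp)
[1] flags=1001 VS?T → r2=0x3f
[2] flags=1001 VC?F → skip
[3] flags=0000 → (cmp)
[4] flags=0000 EQ?F → skip
[5] flags=0000 CS?F → skip

VAL = 0x3f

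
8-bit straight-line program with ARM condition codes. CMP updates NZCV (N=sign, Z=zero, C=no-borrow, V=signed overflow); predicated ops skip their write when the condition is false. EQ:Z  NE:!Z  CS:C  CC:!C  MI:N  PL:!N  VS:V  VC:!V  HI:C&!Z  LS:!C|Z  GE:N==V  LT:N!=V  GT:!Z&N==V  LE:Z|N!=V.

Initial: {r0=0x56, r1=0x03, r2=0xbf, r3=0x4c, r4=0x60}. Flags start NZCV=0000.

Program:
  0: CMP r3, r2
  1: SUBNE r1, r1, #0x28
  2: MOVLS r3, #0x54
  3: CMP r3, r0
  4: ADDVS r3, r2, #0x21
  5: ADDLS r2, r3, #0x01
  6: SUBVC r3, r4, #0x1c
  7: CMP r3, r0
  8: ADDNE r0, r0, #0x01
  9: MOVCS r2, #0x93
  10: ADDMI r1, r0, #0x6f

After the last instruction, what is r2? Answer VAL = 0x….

VAL = 0x55

0: ✓ CMP  NZCV=1001
1: ✓ SUBNE  r1←0xdb
2: ✓ MOVLS  r3←0x54
3: ✓ CMP  NZCV=1000
4: · ADDVS
5: ✓ ADDLS  r2←0x55
6: ✓ SUBVC  r3←0x44
7: ✓ CMP  NZCV=1000
8: ✓ ADDNE  r0←0x57
9: · MOVCS
10: ✓ ADDMI  r1←0xc6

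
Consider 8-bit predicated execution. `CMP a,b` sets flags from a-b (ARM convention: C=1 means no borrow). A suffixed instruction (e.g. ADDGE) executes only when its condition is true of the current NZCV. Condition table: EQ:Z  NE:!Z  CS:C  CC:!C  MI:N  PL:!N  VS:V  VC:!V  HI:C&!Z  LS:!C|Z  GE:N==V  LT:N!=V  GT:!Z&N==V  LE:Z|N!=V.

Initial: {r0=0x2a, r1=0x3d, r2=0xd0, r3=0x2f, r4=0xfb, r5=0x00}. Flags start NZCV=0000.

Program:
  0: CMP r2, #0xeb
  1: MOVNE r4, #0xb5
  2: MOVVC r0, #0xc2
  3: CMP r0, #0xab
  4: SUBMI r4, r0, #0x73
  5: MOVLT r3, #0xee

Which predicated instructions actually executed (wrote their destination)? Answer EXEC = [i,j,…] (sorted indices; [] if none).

0: ✓ CMP  NZCV=1000
1: ✓ MOVNE  r4←0xb5
2: ✓ MOVVC  r0←0xc2
3: ✓ CMP  NZCV=0010
4: · SUBMI
5: · MOVLT

EXEC = [1,2]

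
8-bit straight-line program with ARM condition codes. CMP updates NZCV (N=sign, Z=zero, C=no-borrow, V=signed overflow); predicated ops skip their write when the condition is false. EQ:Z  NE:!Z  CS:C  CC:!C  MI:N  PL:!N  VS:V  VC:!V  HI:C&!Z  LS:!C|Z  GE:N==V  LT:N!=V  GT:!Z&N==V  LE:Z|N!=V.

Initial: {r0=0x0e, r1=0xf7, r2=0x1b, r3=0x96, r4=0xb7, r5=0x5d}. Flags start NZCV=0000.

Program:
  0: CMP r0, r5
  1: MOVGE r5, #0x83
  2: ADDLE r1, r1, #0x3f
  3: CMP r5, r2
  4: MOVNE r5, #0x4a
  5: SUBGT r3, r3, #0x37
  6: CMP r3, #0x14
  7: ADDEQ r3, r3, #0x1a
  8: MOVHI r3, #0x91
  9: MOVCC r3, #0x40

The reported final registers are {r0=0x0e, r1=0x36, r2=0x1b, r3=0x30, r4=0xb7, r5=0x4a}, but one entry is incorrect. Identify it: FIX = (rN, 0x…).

FIX = (r3, 0x91)

0: ✓ CMP  NZCV=1000
1: · MOVGE
2: ✓ ADDLE  r1←0x36
3: ✓ CMP  NZCV=0010
4: ✓ MOVNE  r5←0x4a
5: ✓ SUBGT  r3←0x5f
6: ✓ CMP  NZCV=0010
7: · ADDEQ
8: ✓ MOVHI  r3←0x91
9: · MOVCC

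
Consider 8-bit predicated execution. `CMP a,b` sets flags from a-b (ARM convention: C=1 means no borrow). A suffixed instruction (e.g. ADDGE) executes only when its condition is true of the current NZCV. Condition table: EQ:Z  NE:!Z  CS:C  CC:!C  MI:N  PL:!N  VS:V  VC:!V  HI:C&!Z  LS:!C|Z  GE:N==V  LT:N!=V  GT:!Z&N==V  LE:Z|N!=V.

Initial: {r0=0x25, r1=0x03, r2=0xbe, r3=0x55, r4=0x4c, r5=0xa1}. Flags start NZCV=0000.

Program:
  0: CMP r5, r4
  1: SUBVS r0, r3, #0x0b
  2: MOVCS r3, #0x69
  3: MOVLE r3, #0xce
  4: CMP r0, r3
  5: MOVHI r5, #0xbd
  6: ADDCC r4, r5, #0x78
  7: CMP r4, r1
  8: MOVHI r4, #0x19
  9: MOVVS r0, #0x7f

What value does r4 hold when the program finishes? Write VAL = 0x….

0: ✓ CMP  NZCV=0011
1: ✓ SUBVS  r0←0x4a
2: ✓ MOVCS  r3←0x69
3: ✓ MOVLE  r3←0xce
4: ✓ CMP  NZCV=0000
5: · MOVHI
6: ✓ ADDCC  r4←0x19
7: ✓ CMP  NZCV=0010
8: ✓ MOVHI  r4←0x19
9: · MOVVS

VAL = 0x19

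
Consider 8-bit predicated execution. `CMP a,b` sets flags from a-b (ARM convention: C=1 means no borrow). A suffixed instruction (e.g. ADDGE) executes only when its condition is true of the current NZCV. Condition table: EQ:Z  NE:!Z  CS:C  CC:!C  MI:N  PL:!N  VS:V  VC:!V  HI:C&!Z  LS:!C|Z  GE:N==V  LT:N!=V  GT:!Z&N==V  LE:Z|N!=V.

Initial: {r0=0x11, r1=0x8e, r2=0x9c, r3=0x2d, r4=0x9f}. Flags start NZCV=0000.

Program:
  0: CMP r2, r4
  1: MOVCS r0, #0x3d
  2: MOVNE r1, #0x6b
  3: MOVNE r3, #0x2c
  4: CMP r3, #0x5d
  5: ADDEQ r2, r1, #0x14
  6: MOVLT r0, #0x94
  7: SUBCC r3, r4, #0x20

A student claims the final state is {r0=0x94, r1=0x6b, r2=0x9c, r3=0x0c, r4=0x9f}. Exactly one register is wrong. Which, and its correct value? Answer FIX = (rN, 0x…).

FIX = (r3, 0x7f)

0: ✓ CMP  NZCV=1000
1: · MOVCS
2: ✓ MOVNE  r1←0x6b
3: ✓ MOVNE  r3←0x2c
4: ✓ CMP  NZCV=1000
5: · ADDEQ
6: ✓ MOVLT  r0←0x94
7: ✓ SUBCC  r3←0x7f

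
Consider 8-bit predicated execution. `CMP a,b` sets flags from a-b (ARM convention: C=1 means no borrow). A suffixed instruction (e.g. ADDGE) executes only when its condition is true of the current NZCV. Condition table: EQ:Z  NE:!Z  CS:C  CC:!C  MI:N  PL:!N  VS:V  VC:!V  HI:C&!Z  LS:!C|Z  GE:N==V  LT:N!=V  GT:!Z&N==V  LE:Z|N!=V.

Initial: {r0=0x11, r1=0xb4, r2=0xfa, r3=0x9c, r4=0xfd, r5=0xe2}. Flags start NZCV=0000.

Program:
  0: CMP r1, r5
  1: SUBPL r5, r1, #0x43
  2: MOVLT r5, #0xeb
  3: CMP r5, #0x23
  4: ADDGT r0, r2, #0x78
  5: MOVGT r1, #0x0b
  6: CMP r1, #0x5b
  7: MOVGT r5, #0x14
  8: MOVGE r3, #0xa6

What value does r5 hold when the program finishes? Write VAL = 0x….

0: ✓ CMP  NZCV=1000
1: · SUBPL
2: ✓ MOVLT  r5←0xeb
3: ✓ CMP  NZCV=1010
4: · ADDGT
5: · MOVGT
6: ✓ CMP  NZCV=0011
7: · MOVGT
8: · MOVGE

VAL = 0xeb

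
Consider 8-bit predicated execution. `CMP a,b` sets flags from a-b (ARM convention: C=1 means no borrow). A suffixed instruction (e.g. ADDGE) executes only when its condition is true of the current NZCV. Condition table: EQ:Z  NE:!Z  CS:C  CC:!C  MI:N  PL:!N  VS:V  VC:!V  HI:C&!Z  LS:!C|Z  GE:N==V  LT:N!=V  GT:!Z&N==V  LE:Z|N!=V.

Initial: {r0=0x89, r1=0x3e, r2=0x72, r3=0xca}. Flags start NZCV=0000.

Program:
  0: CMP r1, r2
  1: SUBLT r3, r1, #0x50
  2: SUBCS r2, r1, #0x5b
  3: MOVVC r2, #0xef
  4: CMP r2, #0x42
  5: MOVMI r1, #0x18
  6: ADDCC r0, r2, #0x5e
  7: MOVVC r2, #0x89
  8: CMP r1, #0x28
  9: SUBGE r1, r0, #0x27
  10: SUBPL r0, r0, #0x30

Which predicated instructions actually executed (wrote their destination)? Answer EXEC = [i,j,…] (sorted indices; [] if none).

0: ✓ CMP  NZCV=1000
1: ✓ SUBLT  r3←0xee
2: · SUBCS
3: ✓ MOVVC  r2←0xef
4: ✓ CMP  NZCV=1010
5: ✓ MOVMI  r1←0x18
6: · ADDCC
7: ✓ MOVVC  r2←0x89
8: ✓ CMP  NZCV=1000
9: · SUBGE
10: · SUBPL

EXEC = [1,3,5,7]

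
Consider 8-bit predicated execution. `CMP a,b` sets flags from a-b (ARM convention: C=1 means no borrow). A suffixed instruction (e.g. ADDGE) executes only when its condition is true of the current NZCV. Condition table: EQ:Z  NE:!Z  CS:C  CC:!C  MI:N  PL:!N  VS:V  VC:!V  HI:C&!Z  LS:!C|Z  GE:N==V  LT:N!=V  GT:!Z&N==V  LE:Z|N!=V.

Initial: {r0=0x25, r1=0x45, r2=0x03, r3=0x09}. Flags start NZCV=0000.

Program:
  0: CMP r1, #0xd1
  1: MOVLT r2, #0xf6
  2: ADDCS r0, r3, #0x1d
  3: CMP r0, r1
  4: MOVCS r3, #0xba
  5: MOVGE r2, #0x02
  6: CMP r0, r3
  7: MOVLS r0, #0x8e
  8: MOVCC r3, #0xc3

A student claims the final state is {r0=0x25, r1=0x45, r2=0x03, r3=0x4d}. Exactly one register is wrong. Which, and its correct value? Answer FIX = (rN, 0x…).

[0] flags=0000 → (cmp)
[1] flags=0000 LT?F → skip
[2] flags=0000 CS?F → skip
[3] flags=1000 → (cmp)
[4] flags=1000 CS?F → skip
[5] flags=1000 GE?F → skip
[6] flags=0010 → (cmp)
[7] flags=0010 LS?F → skip
[8] flags=0010 CC?F → skip

FIX = (r3, 0x09)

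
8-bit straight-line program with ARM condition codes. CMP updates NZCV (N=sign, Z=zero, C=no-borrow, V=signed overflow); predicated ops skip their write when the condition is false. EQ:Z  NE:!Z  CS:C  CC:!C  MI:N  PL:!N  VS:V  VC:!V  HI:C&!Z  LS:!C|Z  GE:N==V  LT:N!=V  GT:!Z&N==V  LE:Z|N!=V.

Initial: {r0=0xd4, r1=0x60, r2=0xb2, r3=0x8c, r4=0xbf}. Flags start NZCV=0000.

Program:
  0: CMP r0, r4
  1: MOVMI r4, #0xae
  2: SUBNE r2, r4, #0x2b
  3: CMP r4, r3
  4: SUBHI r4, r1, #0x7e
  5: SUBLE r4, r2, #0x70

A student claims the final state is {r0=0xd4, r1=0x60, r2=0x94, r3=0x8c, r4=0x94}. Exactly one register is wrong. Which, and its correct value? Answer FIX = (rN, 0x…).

[0] flags=0010 → (cmp)
[1] flags=0010 MI?F → skip
[2] flags=0010 NE?T → r2=0x94
[3] flags=0010 → (cmp)
[4] flags=0010 HI?T → r4=0xe2
[5] flags=0010 LE?F → skip

FIX = (r4, 0xe2)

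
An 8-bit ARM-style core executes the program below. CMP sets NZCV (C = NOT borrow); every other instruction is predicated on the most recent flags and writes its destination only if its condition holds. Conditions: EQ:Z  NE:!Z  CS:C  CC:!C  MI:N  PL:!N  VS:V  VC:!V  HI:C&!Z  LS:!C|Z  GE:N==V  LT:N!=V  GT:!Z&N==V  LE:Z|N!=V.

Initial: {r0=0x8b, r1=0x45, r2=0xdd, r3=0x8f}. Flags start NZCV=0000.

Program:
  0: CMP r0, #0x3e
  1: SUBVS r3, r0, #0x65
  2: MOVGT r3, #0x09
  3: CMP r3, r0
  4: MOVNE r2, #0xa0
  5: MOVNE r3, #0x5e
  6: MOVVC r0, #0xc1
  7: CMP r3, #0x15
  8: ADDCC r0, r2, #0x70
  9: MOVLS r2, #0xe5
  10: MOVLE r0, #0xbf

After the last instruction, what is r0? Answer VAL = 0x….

VAL = 0x8b

0: ✓ CMP  NZCV=0011
1: ✓ SUBVS  r3←0x26
2: · MOVGT
3: ✓ CMP  NZCV=1001
4: ✓ MOVNE  r2←0xa0
5: ✓ MOVNE  r3←0x5e
6: · MOVVC
7: ✓ CMP  NZCV=0010
8: · ADDCC
9: · MOVLS
10: · MOVLE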